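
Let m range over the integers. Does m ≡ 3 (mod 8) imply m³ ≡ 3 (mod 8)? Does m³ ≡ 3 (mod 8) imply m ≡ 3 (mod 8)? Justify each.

[⇒] Suppose m ≡ 3 (mod 8). Write m = 8j + 3. Then (8j + 3)³ = 512j³ + 576j² + 216j + 27 = 8(64j³ + 72j² + 27j + 3) + 3, so m³ ≡ 3 (mod 8).

[⇐] Conversely, suppose m³ ≡ 3 (mod 8). The only residue r in {0, …, 7} with r³ ≡ 3 (mod 8) is r = 3, so m ≡ 3 (mod 8).

The biconditional holds.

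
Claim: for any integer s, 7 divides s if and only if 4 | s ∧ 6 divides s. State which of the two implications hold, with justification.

(→) This fails: take s = 7. Certainly 7 ∣ 7, but 4 ∤ 7.

(←) This fails: take s = 12. Both 4 ∣ 12 and 6 ∣ 12, yet 12 is not a multiple of 7 (since 12 = 1·7 + 5), so 7 ∤ 12.

Neither implication holds.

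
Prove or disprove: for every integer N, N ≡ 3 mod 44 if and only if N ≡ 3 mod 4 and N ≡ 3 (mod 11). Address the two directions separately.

Equivalent; both directions hold.

(⇒) Suppose N ≡ 3 (mod 44); write N = 44j + 3. Since 4 ∣ 44, reducing mod 4 gives N ≡ 3 (mod 4); since 11 ∣ 44, reducing mod 11 gives N ≡ 3 (mod 11).

(⇐) Conversely, if N ≡ 3 (mod 4) and N ≡ 3 (mod 11), then by the Chinese remainder theorem N ≡ 3 (mod 44). This is exactly N ≡ 3 (mod 44).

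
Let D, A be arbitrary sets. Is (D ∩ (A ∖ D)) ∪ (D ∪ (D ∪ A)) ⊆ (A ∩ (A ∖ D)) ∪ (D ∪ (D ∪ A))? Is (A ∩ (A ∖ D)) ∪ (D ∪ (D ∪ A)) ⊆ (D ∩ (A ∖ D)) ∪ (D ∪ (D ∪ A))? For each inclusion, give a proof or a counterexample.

(⟸) Let x ∈ (A ∩ (A ∖ D)) ∪ (D ∪ (D ∪ A)). Then either x ∈ D and x ∉ A; or x ∈ A and x ∉ D; or x ∈ D ∩ A. In each case x ∈ (D ∩ (A ∖ D)) ∪ (D ∪ (D ∪ A)), so (A ∩ (A ∖ D)) ∪ (D ∪ (D ∪ A)) ⊆ (D ∩ (A ∖ D)) ∪ (D ∪ (D ∪ A)).

(⟹) Let x ∈ (D ∩ (A ∖ D)) ∪ (D ∪ (D ∪ A)). Then either x ∈ D and x ∉ A; or x ∈ A and x ∉ D; or x ∈ D ∩ A. In each case x ∈ (A ∩ (A ∖ D)) ∪ (D ∪ (D ∪ A)), so (D ∩ (A ∖ D)) ∪ (D ∪ (D ∪ A)) ⊆ (A ∩ (A ∖ D)) ∪ (D ∪ (D ∪ A)).

Both inclusions hold.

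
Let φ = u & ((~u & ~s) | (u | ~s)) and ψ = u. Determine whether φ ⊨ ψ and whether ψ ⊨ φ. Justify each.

[⇒] Assume the antecedent. If s is true, the antecedent forces (s = T, u = T), and u holds there. If s is false, the antecedent forces (s = F, u = T), and u holds there. Either way u holds.

[⇐] Assume the antecedent. If s is true, the antecedent forces (s = T, u = T), and u & ((~u & ~s) | (u | ~s)) holds there. If s is false, the antecedent forces (s = F, u = T), and u & ((~u & ~s) | (u | ~s)) holds there. Either way u & ((~u & ~s) | (u | ~s)) holds.

Both directions hold; the statement is true.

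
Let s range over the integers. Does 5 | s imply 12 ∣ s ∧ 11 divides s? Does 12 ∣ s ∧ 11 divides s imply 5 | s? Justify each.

Both directions fail.

(→) This fails: take s = 5. Certainly 5 ∣ 5, but 12 ∤ 5.

(←) This fails: take s = 132. Both 12 ∣ 132 and 11 ∣ 132, yet 132 is not a multiple of 5 (since 132 = 26·5 + 2), so 5 ∤ 132.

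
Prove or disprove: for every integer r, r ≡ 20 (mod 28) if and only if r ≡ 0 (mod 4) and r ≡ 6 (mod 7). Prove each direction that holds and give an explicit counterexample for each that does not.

(⟹) Suppose r ≡ 20 (mod 28); write r = 28j + 20. Since 4 ∣ 28, reducing mod 4 gives r ≡ 20 ≡ 0 (mod 4); since 7 ∣ 28, reducing mod 7 gives r ≡ 20 ≡ 6 (mod 7).

(⟸) Conversely, if r ≡ 0 (mod 4) and r ≡ 6 (mod 7), then by the Chinese remainder theorem r ≡ 20 (mod 28). This is exactly r ≡ 20 (mod 28).

Equivalent; both directions hold.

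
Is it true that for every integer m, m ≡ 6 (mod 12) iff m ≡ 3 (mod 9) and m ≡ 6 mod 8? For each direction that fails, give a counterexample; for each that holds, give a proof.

[⇒] This fails: m = 66 gives 66 ≡ 6 (mod 12) but 66 ≡ 2 (mod 8), so the conjunction on the right does not hold.

[⇐] Conversely, if m ≡ 3 (mod 9) and m ≡ 6 (mod 8), then by the Chinese remainder theorem m ≡ 30 (mod 72). Since 30 ≡ 6 (mod 12) and 12 ∣ 72, we get m ≡ 6 (mod 12).

Not equivalent: only (⇐) holds.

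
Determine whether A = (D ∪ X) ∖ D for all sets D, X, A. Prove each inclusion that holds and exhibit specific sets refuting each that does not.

(⊆) fails and (⊇) fails.

(⊆) This inclusion fails. Take D = ∅, X = ∅, A = {1}; then 1 ∈ A but 1 ∉ (D ∪ X) ∖ D.

(⊇) This inclusion fails. Take D = ∅, X = {1}, A = ∅; then 1 ∈ (D ∪ X) ∖ D but 1 ∉ A.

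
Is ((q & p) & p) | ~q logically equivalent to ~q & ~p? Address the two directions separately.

Not equivalent: only (⇐) holds.

[⇒] This fails. Under p = T, q = F, the left side is true but the right side is false.

[⇐] Assume the antecedent. If p is true, the antecedent cannot hold. If p is false, the antecedent forces (p = F, q = F), and ((q & p) & p) | ~q holds there. Either way ((q & p) & p) | ~q holds.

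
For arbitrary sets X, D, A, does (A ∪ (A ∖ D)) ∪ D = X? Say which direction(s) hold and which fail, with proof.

Forward inclusion. This inclusion fails. Take X = ∅, D = {1}, A = ∅; then 1 ∈ (A ∪ (A ∖ D)) ∪ D but 1 ∉ X.

Reverse inclusion. This inclusion fails. Take X = {1}, D = ∅, A = ∅; then 1 ∈ X but 1 ∉ (A ∪ (A ∖ D)) ∪ D.

Neither inclusion holds.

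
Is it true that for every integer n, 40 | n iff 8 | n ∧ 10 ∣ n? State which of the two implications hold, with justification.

(→) If 40 ∣ n, write n = 40q. Since 40 = 5·8, n = 8·(5q), so 8 ∣ n; and since 40 = 4·10, n = 10·(4q), so 10 ∣ n.

(←) Suppose 8 ∣ n and 10 ∣ n. Any common multiple of 8 and 10 is a multiple of their lcm; here lcm(8, 10) = 8·10/gcd(8, 10) = 80/2 = 40, so 40 ∣ n.

Both implications hold.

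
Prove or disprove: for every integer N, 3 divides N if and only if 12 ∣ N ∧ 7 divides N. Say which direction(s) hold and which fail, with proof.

(⟹) This fails: take N = 3. Certainly 3 ∣ 3, but 12 ∤ 3.

(⟸) Suppose 12 ∣ N and 7 ∣ N. Any common multiple of 12 and 7 is a multiple of their lcm; here gcd(12, 7) = 1, so lcm(12, 7) = 12·7 = 84, so 84 ∣ N. Since 3 ∣ 84, it follows that 3 ∣ N.

Only the reverse direction holds.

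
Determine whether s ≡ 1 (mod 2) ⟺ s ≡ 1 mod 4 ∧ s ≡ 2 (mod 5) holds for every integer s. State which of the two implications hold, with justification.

(⟹) This fails: s = 1 gives 1 ≡ 1 (mod 2) but 1 ≡ 1 (mod 5), so the conjunction on the right does not hold.

(⟸) Conversely, if s ≡ 1 (mod 4) and s ≡ 2 (mod 5), then by the Chinese remainder theorem s ≡ 17 (mod 20). Since 17 ≡ 1 (mod 2) and 2 ∣ 20, we get s ≡ 1 (mod 2).

Only the converse holds.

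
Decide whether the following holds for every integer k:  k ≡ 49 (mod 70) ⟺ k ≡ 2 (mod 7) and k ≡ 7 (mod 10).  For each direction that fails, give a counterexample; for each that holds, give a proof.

Both directions fail.

(⟹) This fails: k = 49 gives 49 ≡ 49 (mod 70) but 49 ≡ 0 (mod 7), so the conjunction on the right does not hold.

(⟸) This fails: k = 37 satisfies both congruences on the right (37 ≡ 2 mod 7 and 37 ≡ 7 mod 10) yet 37 ≡ 37 (mod 70), not 49.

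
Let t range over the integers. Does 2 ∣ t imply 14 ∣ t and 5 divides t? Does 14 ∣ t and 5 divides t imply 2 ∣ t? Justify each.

Not equivalent: only (⇐) holds.

(→) This fails: take t = 2. Certainly 2 ∣ 2, but 14 ∤ 2.

(←) Suppose 14 ∣ t and 5 ∣ t. Any common multiple of 14 and 5 is a multiple of their lcm; here gcd(14, 5) = 1, so lcm(14, 5) = 14·5 = 70, so 70 ∣ t. Since 2 ∣ 70, it follows that 2 ∣ t.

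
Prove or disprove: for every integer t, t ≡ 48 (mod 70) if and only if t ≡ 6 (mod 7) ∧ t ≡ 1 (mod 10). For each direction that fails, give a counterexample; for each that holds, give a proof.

(⇒) fails and (⇐) fails.

(→) This fails: t = 48 gives 48 ≡ 48 (mod 70) but 48 ≡ 8 (mod 10), so the conjunction on the right does not hold.

(←) This fails: t = 41 satisfies both congruences on the right (41 ≡ 6 mod 7 and 41 ≡ 1 mod 10) yet 41 ≡ 41 (mod 70), not 48.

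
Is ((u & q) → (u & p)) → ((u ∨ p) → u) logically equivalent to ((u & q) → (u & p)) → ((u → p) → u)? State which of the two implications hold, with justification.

(⟹) This fails. Under u = F, q = F, p = F, the left side is true but the right side is false.

(⟸) Assume the antecedent. If u is true, the consequent reduces to true regardless of the other variables. If u is false, the antecedent cannot hold. Either way the consequent holds.

(⇒) fails; (⇐) holds.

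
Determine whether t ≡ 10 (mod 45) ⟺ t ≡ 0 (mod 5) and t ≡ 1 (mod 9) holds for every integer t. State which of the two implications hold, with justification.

Both directions hold; the statement is true.

Forward direction. Suppose t ≡ 10 (mod 45); write t = 45j + 10. Since 5 ∣ 45, reducing mod 5 gives t ≡ 10 ≡ 0 (mod 5); since 9 ∣ 45, reducing mod 9 gives t ≡ 10 ≡ 1 (mod 9).

Converse. If t ≡ 0 (mod 5) and t ≡ 1 (mod 9), then by the Chinese remainder theorem t ≡ 10 (mod 45). This is exactly t ≡ 10 (mod 45).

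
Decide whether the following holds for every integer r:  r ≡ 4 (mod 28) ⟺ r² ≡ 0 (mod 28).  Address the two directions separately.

Neither direction holds.

(⟹) This fails: take r = 4. Then 4 ≡ 4 (mod 28), but 4² = 16 ≡ 16 (mod 28), not 0.

(⟸) This fails: take r = 0. Then 0² = 0 ≡ 0 (mod 28), yet 0 ≡ 0 (mod 28), not 4.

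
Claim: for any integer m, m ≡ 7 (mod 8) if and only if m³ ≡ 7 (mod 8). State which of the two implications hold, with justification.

(⇒) Suppose m ≡ 7 (mod 8). Write m = 8j + 7. Then (8j + 7)³ = 512j³ + 1344j² + 1176j + 343 = 8(64j³ + 168j² + 147j + 42) + 7, so m³ ≡ 7 (mod 8).

(⇐) Conversely, suppose m³ ≡ 7 (mod 8). The only residue r in {0, …, 7} with r³ ≡ 7 (mod 8) is r = 7, so m ≡ 7 (mod 8).

The biconditional holds.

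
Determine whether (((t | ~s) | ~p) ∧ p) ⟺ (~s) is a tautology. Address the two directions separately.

(→) This fails. Under t = T, p = T, s = T, the left side is true but the right side is false.

(←) This fails. Under t = F, p = F, s = F, the left side is false but the right side is true.

Neither implication holds.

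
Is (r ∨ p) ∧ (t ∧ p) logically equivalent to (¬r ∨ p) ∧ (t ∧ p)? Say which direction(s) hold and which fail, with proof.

Both directions hold; the statement is true.

(⟹) Assume the antecedent. If t is true, the antecedent forces (t = T, p = T, r = F) or (t = T, p = T, r = T), and (¬r ∨ p) ∧ (t ∧ p) holds there. If t is false, the antecedent cannot hold. Either way (¬r ∨ p) ∧ (t ∧ p) holds.

(⟸) Assume the antecedent. If t is true, the antecedent forces (t = T, p = T, r = F) or (t = T, p = T, r = T), and (r ∨ p) ∧ (t ∧ p) holds there. If t is false, the antecedent cannot hold. Either way (r ∨ p) ∧ (t ∧ p) holds.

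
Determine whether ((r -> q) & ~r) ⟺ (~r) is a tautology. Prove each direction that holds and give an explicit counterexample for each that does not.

Equivalent; both directions hold.

(⇐) Assume the antecedent. If q is true, the antecedent forces (q = T, r = F), and (r -> q) & ~r holds there. If q is false, the antecedent forces (q = F, r = F), and (r -> q) & ~r holds there. Either way (r -> q) & ~r holds.

(⇒) Assume the antecedent. If q is true, the antecedent forces (q = T, r = F), and ~r holds there. If q is false, the antecedent forces (q = F, r = F), and ~r holds there. Either way ~r holds.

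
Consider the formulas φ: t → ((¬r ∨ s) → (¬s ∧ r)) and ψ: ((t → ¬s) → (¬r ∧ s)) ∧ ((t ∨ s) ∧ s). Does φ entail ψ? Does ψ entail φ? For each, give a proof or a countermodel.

(⟹) This fails. Under t = F, s = F, r = F, the left side is true but the right side is false.

(⟸) This fails. Under t = T, s = T, r = F, the left side is false but the right side is true.

Both directions fail.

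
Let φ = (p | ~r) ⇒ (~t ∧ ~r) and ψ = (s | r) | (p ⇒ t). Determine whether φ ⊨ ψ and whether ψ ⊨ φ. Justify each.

Neither direction holds.

(⇒) This fails. Under t = F, s = F, p = T, r = F, the left side is true but the right side is false.

(⇐) This fails. Under t = T, s = F, p = F, r = F, the left side is false but the right side is true.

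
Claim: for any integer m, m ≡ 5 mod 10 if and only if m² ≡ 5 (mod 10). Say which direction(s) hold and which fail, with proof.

[⇐] Suppose m² ≡ 5 (mod 10). The only residue r in {0, …, 9} with r² ≡ 5 (mod 10) is r = 5, so m ≡ 5 (mod 10).

[⇒] Suppose m ≡ 5 mod 10. Write m = 10j + 5. Then (10j + 5)² = 100j² + 100j + 25 = 10(10j² + 10j + 2) + 5, so m² ≡ 5 (mod 10).

Equivalent; both directions hold.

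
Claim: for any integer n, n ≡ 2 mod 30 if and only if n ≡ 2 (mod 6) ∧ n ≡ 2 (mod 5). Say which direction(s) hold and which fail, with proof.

Both directions hold; the statement is true.

(⟹) Suppose n ≡ 2 (mod 30); write n = 30j + 2. Since 6 ∣ 30, reducing mod 6 gives n ≡ 2 (mod 6); since 5 ∣ 30, reducing mod 5 gives n ≡ 2 (mod 5).

(⟸) Conversely, if n ≡ 2 (mod 6) and n ≡ 2 (mod 5), then by the Chinese remainder theorem n ≡ 2 (mod 30). This is exactly n ≡ 2 (mod 30).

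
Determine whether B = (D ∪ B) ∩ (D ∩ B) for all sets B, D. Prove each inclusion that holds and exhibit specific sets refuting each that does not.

Only the reverse inclusion holds.

Forward inclusion. This inclusion fails. Take B = {1}, D = ∅; then 1 ∈ B but 1 ∉ (D ∪ B) ∩ (D ∩ B).

Reverse inclusion. Let x ∈ (D ∪ B) ∩ (D ∩ B). Then x ∈ B ∩ D, from which x ∈ B.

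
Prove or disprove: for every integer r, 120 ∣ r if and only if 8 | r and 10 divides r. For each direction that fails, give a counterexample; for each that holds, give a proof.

Only the forward implication holds.

Forward direction. If 120 ∣ r, write r = 120q. Since 120 = 15·8, r = 8·(15q), so 8 ∣ r; and since 120 = 12·10, r = 10·(12q), so 10 ∣ r.

Converse. This fails: take r = 40. Both 8 ∣ 40 and 10 ∣ 40, yet 40 is not a multiple of 120 (since 40 = 0·120 + 40), so 120 ∤ 40.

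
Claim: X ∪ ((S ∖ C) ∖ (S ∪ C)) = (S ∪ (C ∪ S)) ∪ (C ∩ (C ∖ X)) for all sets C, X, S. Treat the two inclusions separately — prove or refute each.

(⊆) fails and (⊇) fails.

(⟹) This inclusion fails. Take C = ∅, X = {1}, S = ∅; then 1 ∈ X ∪ ((S ∖ C) ∖ (S ∪ C)) but 1 ∉ (S ∪ (C ∪ S)) ∪ (C ∩ (C ∖ X)).

(⟸) This inclusion fails. Take C = {1}, X = ∅, S = ∅; then 1 ∈ (S ∪ (C ∪ S)) ∪ (C ∩ (C ∖ X)) but 1 ∉ X ∪ ((S ∖ C) ∖ (S ∪ C)).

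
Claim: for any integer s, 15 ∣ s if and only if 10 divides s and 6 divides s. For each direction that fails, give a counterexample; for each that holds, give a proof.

Only the converse holds.

(→) This fails: take s = 15. Certainly 15 ∣ 15, but 10 ∤ 15.

(←) Suppose 10 ∣ s and 6 ∣ s. Any common multiple of 10 and 6 is a multiple of their lcm; here lcm(10, 6) = 10·6/gcd(10, 6) = 60/2 = 30, so 30 ∣ s. Since 15 ∣ 30, it follows that 15 ∣ s.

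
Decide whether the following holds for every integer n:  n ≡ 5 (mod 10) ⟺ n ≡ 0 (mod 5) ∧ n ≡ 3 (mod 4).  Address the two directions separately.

[⇒] This fails: n = 5 gives 5 ≡ 5 (mod 10) but 5 ≡ 1 (mod 4), so the conjunction on the right does not hold.

[⇐] Conversely, if n ≡ 0 (mod 5) and n ≡ 3 (mod 4), then by the Chinese remainder theorem n ≡ 15 (mod 20). Since 15 ≡ 5 (mod 10) and 10 ∣ 20, we get n ≡ 5 (mod 10).

The forward direction fails; the converse holds.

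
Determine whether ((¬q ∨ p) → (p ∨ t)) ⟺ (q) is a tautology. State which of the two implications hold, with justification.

Only the reverse direction holds.

(→) This fails. Under p = T, q = F, t = F, the left side is true but the right side is false.

(←) Assume the antecedent. If p is true, (¬q ∨ p) → (p ∨ t) reduces to true regardless of the other variables. If p is false, the antecedent forces (p = F, q = T, t = F) or (p = F, q = T, t = T), and (¬q ∨ p) → (p ∨ t) holds there. Either way (¬q ∨ p) → (p ∨ t) holds.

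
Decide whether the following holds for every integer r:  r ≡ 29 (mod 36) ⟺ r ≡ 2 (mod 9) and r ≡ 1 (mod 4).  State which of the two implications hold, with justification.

(⟸) If r ≡ 2 (mod 9) and r ≡ 1 (mod 4), then by the Chinese remainder theorem r ≡ 29 (mod 36). This is exactly r ≡ 29 (mod 36).

(⟹) Suppose r ≡ 29 (mod 36); write r = 36j + 29. Since 9 ∣ 36, reducing mod 9 gives r ≡ 29 ≡ 2 (mod 9); since 4 ∣ 36, reducing mod 4 gives r ≡ 29 ≡ 1 (mod 4).

Both implications hold.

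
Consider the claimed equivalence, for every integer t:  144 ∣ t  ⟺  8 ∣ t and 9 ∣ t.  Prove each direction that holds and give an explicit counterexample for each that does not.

(⟹) If 144 ∣ t, write t = 144q. Since 144 = 18·8, t = 8·(18q), so 8 ∣ t; and since 144 = 16·9, t = 9·(16q), so 9 ∣ t.

(⟸) This fails: take t = 72. Both 8 ∣ 72 and 9 ∣ 72, yet 72 is not a multiple of 144 (since 72 = 0·144 + 72), so 144 ∤ 72.

Not equivalent: only (⇒) holds.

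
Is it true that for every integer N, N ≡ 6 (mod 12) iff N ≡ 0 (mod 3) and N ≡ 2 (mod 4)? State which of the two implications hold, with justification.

Both directions hold; the statement is true.

[⇒] Suppose N ≡ 6 (mod 12); write N = 12j + 6. Since 3 ∣ 12, reducing mod 3 gives N ≡ 6 ≡ 0 (mod 3); since 4 ∣ 12, reducing mod 4 gives N ≡ 6 ≡ 2 (mod 4).

[⇐] Conversely, if N ≡ 0 (mod 3) and N ≡ 2 (mod 4), then by the Chinese remainder theorem N ≡ 6 (mod 12). This is exactly N ≡ 6 (mod 12).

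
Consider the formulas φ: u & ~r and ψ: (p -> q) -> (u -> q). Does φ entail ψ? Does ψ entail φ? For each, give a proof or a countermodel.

Forward direction. This fails. Under q = F, r = F, p = F, u = T, the left side is true but the right side is false.

Converse. This fails. Under q = F, r = F, p = F, u = F, the left side is false but the right side is true.

Neither direction holds.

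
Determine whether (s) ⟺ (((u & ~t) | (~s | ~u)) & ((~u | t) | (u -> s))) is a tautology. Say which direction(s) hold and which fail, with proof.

(→) This fails. Under t = T, u = T, s = T, the left side is true but the right side is false.

(←) This fails. Under t = F, u = F, s = F, the left side is false but the right side is true.

Neither direction holds.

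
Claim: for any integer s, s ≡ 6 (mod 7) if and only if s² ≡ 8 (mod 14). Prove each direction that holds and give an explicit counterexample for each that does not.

(⇒) This fails: take s = 13. Then 13 ≡ 6 (mod 7), but 13² = 169 ≡ 1 (mod 14), not 8.

(⇐) This fails: take s = 8. Then 8² = 64 ≡ 8 (mod 14), yet 8 ≡ 1 (mod 7), not 6.

(⇒) fails and (⇐) fails.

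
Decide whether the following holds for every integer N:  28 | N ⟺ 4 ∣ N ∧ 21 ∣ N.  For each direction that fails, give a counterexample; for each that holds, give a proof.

(⇒) This fails: take N = 28. Certainly 28 ∣ 28, but 21 ∤ 28.

(⇐) Suppose 4 ∣ N and 21 ∣ N. Any common multiple of 4 and 21 is a multiple of their lcm; here gcd(4, 21) = 1, so lcm(4, 21) = 4·21 = 84, so 84 ∣ N. Since 28 ∣ 84, it follows that 28 ∣ N.

Not equivalent: only (⇐) holds.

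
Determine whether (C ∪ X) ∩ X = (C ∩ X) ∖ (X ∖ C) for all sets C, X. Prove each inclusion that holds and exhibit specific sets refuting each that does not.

The sets are not equal: only the reverse inclusion holds.

(⊆) This inclusion fails. Take C = ∅, X = {1}; then 1 ∈ (C ∪ X) ∩ X but 1 ∉ (C ∩ X) ∖ (X ∖ C).

(⊇) Let x ∈ (C ∩ X) ∖ (X ∖ C). Then x ∈ C ∩ X, from which x ∈ (C ∪ X) ∩ X.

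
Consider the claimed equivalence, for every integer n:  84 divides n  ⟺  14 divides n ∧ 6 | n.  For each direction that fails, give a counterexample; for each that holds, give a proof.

Forward direction. If 84 ∣ n, write n = 84q. Since 84 = 6·14, n = 14·(6q), so 14 ∣ n; and since 84 = 14·6, n = 6·(14q), so 6 ∣ n.

Converse. This fails: take n = 42. Both 14 ∣ 42 and 6 ∣ 42, yet 42 is not a multiple of 84 (since 42 = 0·84 + 42), so 84 ∤ 42.

Only the forward direction holds.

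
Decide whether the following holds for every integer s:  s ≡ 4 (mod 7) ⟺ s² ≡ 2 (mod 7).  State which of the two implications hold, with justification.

The forward direction holds; the converse fails.

(⟹) Suppose s ≡ 4 (mod 7). Write s = 7j + 4. Then (7j + 4)² = 49j² + 56j + 16 = 7(7j² + 8j + 2) + 2, so s² ≡ 2 (mod 7).

(⟸) This fails: take s = 3. Then 3² = 9 ≡ 2 (mod 7), yet 3 ≡ 3 (mod 7), not 4.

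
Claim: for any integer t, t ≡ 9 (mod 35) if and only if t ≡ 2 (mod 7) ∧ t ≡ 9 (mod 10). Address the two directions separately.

(⟹) This fails: t = 44 gives 44 ≡ 9 (mod 35) but 44 ≡ 4 (mod 10), so the conjunction on the right does not hold.

(⟸) Conversely, if t ≡ 2 (mod 7) and t ≡ 9 (mod 10), then by the Chinese remainder theorem t ≡ 9 (mod 70). Since 9 ≡ 9 (mod 35) and 35 ∣ 70, we get t ≡ 9 (mod 35).

Only the reverse direction holds.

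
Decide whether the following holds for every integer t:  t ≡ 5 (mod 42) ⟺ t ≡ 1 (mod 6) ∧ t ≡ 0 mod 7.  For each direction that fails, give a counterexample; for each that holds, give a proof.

(⟹) This fails: t = 5 gives 5 ≡ 5 (mod 42) but 5 ≡ 5 (mod 6), so the conjunction on the right does not hold.

(⟸) This fails: t = 7 satisfies both congruences on the right (7 ≡ 1 mod 6 and 7 ≡ 0 mod 7) yet 7 ≡ 7 (mod 42), not 5.

Neither direction holds.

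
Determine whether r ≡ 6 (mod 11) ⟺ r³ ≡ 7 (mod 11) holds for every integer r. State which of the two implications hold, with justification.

Both implications hold.

Forward direction. Suppose r ≡ 6 (mod 11). Write r = 11j + 6. Then (11j + 6)³ = 1331j³ + 2178j² + 1188j + 216 = 11(121j³ + 198j² + 108j + 19) + 7, so r³ ≡ 7 (mod 11).

Converse. Suppose r³ ≡ 7 (mod 11). The only residue r in {0, …, 10} with r³ ≡ 7 (mod 11) is r = 6, so r ≡ 6 (mod 11).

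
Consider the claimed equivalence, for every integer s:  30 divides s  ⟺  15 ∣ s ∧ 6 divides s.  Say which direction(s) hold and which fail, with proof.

(⇐) Suppose 15 ∣ s and 6 ∣ s. Any common multiple of 15 and 6 is a multiple of their lcm; here lcm(15, 6) = 15·6/gcd(15, 6) = 90/3 = 30, so 30 ∣ s.

(⇒) If 30 ∣ s, write s = 30q. Since 30 = 2·15, s = 15·(2q), so 15 ∣ s; and since 30 = 5·6, s = 6·(5q), so 6 ∣ s.

Both directions hold.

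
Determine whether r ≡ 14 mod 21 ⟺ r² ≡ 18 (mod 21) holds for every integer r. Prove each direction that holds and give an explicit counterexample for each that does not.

(⇒) fails and (⇐) fails.

(⇒) This fails: take r = 14. Then 14 ≡ 14 (mod 21), but 14² = 196 ≡ 7 (mod 21), not 18.

(⇐) This fails: take r = 9. Then 9² = 81 ≡ 18 (mod 21), yet 9 ≡ 9 (mod 21), not 14.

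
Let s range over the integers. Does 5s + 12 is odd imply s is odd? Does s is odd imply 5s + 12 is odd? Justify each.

Both directions hold.

(⟹) Suppose 5s + 12 is odd. Since 5 is odd, 5s and s have the same parity, so 5s + 12 ≡ s + 12 (mod 2). As 12 is even, 5s + 12 is odd exactly when s is odd. Thus s is odd.

(⟸) Conversely, suppose s is odd; write s = 2j + 1. Then 5s + 12 = 5·(2j + 1) + 12 = 2·5j + 17, which is odd.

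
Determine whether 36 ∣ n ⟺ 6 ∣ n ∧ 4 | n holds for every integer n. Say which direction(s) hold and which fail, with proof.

(⇒) holds; (⇐) fails.

(→) If 36 ∣ n, write n = 36q. Since 36 = 6·6, n = 6·(6q), so 6 ∣ n; and since 36 = 9·4, n = 4·(9q), so 4 ∣ n.

(←) This fails: take n = 12. Both 6 ∣ 12 and 4 ∣ 12, yet 12 is not a multiple of 36 (since 12 = 0·36 + 12), so 36 ∤ 12.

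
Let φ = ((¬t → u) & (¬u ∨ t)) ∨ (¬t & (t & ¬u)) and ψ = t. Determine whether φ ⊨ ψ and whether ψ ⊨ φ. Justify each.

(→) Assume the antecedent. If t is true, t reduces to true regardless of the other variables. If t is false, the antecedent cannot hold. Either way t holds.

(←) Assume the antecedent. If t is true, the consequent reduces to true regardless of the other variables. If t is false, the antecedent cannot hold. Either way the consequent holds.

Both directions hold.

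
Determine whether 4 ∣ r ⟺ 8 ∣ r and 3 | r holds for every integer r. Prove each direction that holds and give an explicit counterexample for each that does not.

Only the reverse direction holds.

(←) Suppose 8 ∣ r and 3 ∣ r. Any common multiple of 8 and 3 is a multiple of their lcm; here gcd(8, 3) = 1, so lcm(8, 3) = 8·3 = 24, so 24 ∣ r. Since 4 ∣ 24, it follows that 4 ∣ r.

(→) This fails: take r = 4. Certainly 4 ∣ 4, but 8 ∤ 4.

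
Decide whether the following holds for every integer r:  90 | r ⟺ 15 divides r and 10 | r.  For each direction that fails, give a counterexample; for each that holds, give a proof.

Only the forward direction holds.

[⇐] This fails: take r = 30. Both 15 ∣ 30 and 10 ∣ 30, yet 30 is not a multiple of 90 (since 30 = 0·90 + 30), so 90 ∤ 30.

[⇒] If 90 ∣ r, write r = 90q. Since 90 = 6·15, r = 15·(6q), so 15 ∣ r; and since 90 = 9·10, r = 10·(9q), so 10 ∣ r.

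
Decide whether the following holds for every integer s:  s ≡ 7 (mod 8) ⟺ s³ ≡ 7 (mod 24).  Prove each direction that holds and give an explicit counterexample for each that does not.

(⇒) fails; (⇐) holds.

[⇐] The residues r modulo 24 with r³ ≡ 7 (mod 24) are exactly {7}, and each is ≡ 7 (mod 8).

[⇒] This fails: take s = 15. Then 15 ≡ 7 (mod 8), but 15³ = 3375 ≡ 15 (mod 24), not 7.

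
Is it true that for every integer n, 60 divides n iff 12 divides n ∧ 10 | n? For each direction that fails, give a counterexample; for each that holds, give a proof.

[⇐] Suppose 12 ∣ n and 10 ∣ n. Any common multiple of 12 and 10 is a multiple of their lcm; here lcm(12, 10) = 12·10/gcd(12, 10) = 120/2 = 60, so 60 ∣ n.

[⇒] If 60 ∣ n, write n = 60q. Since 60 = 5·12, n = 12·(5q), so 12 ∣ n; and since 60 = 6·10, n = 10·(6q), so 10 ∣ n.

The biconditional holds.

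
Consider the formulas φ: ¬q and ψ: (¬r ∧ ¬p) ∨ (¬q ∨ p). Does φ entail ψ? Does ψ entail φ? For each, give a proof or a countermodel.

Forward direction. Assume the antecedent. If q is true, the antecedent cannot hold. If q is false, (¬r ∧ ¬p) ∨ (¬q ∨ p) reduces to true regardless of the other variables. Either way (¬r ∧ ¬p) ∨ (¬q ∨ p) holds.

Converse. This fails. Under q = T, p = F, r = F, the left side is false but the right side is true.

Not equivalent: only (⇒) holds.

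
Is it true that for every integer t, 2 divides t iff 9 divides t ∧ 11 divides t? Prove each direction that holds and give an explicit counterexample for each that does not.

Forward direction. This fails: take t = 2. Certainly 2 ∣ 2, but 9 ∤ 2.

Converse. This fails: take t = 99. Both 9 ∣ 99 and 11 ∣ 99, yet 99 is not a multiple of 2 (since 99 = 49·2 + 1), so 2 ∤ 99.

(⇒) fails and (⇐) fails.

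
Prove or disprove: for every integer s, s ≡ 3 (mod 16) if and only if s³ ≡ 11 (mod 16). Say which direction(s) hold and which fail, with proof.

(⟸) Suppose s³ ≡ 11 (mod 16). The only residue r in {0, …, 15} with r³ ≡ 11 (mod 16) is r = 3, so s ≡ 3 (mod 16).

(⟹) Suppose s ≡ 3 (mod 16). Write s = 16j + 3. Then (16j + 3)³ = 4096j³ + 2304j² + 432j + 27 = 16(256j³ + 144j² + 27j + 1) + 11, so s³ ≡ 11 (mod 16).

Both directions hold.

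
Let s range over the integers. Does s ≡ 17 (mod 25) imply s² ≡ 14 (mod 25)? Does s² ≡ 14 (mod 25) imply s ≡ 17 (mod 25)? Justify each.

The forward direction holds; the converse fails.

[⇒] Suppose s ≡ 17 (mod 25). Write s = 25j + 17. Then (25j + 17)² = 625j² + 850j + 289 = 25(25j² + 34j + 11) + 14, so s² ≡ 14 (mod 25).

[⇐] This fails: take s = 8. Then 8² = 64 ≡ 14 (mod 25), yet 8 ≡ 8 (mod 25), not 17.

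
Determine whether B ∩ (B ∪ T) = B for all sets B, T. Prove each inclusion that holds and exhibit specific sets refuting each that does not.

(⊇) Let x ∈ B. Then either x ∈ B and x ∉ T; or x ∈ B ∩ T. In each case x ∈ B ∩ (B ∪ T), so B ⊆ B ∩ (B ∪ T).

(⊆) Let x ∈ B ∩ (B ∪ T). Then either x ∈ B and x ∉ T; or x ∈ B ∩ T. In each case x ∈ B, so B ∩ (B ∪ T) ⊆ B.

Both inclusions hold; the sets are equal.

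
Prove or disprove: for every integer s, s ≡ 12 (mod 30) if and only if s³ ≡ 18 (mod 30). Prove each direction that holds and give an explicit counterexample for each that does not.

Both directions hold.

Forward direction. Suppose s ≡ 12 (mod 30). Write s = 30j + 12. Then (30j + 12)³ = 27000j³ + 32400j² + 12960j + 1728 = 30(900j³ + 1080j² + 432j + 57) + 18, so s³ ≡ 18 (mod 30).

Converse. Suppose s³ ≡ 18 (mod 30). The only residue r in {0, …, 29} with r³ ≡ 18 (mod 30) is r = 12, so s ≡ 12 (mod 30).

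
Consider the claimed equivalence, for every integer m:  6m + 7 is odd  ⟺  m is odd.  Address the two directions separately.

Not equivalent: only (⇐) holds.

(→) This fails: take m = 6. Then 6m + 7 = 43, which is odd, yet m = 6 is even, not odd.

(←) Suppose m is odd. Since 6 is even, 6m is even for every m, so 6m + 7 has the same parity as 7, which is odd. Hence 6m + 7 is odd.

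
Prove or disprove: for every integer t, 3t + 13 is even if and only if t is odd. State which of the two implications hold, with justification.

Equivalent; both directions hold.

(⇒) Suppose 3t + 13 is even. Since 3 is odd, 3t and t have the same parity, so 3t + 13 ≡ t + 13 (mod 2). As 13 is odd, 3t + 13 is even exactly when t is odd. Thus t is odd.

(⇐) Conversely, suppose t is odd; write t = 2j + 1. Then 3t + 13 = 3·(2j + 1) + 13 = 2·3j + 16, which is even.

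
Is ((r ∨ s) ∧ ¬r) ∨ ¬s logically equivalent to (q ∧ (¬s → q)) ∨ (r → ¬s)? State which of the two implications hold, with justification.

(⇒) holds; (⇐) fails.

(⇒) Assume the antecedent. If s is true, the antecedent forces (s = T, q = F, r = F) or (s = T, q = T, r = F), and (q ∧ (¬s → q)) ∨ (r → ¬s) holds there. If s is false, (q ∧ (¬s → q)) ∨ (r → ¬s) reduces to true regardless of the other variables. Either way (q ∧ (¬s → q)) ∨ (r → ¬s) holds.

(⇐) This fails. Under s = T, q = T, r = T, the left side is false but the right side is true.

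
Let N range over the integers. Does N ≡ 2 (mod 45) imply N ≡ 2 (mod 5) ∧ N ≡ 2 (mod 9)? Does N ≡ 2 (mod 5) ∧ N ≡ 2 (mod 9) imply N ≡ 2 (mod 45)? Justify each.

Equivalent; both directions hold.

[⇒] Suppose N ≡ 2 (mod 45); write N = 45j + 2. Since 5 ∣ 45, reducing mod 5 gives N ≡ 2 (mod 5); since 9 ∣ 45, reducing mod 9 gives N ≡ 2 (mod 9).

[⇐] Conversely, if N ≡ 2 (mod 5) and N ≡ 2 (mod 9), then by the Chinese remainder theorem N ≡ 2 (mod 45). This is exactly N ≡ 2 (mod 45).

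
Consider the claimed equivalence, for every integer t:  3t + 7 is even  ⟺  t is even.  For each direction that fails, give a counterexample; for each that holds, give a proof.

[⇒] This fails: t = 7 gives 3t + 7 = 28, which is even, but 7 is odd, not even.

[⇐] This also fails: t = 4 is even, but 3t + 7 = 19 is odd, not even.

Both directions fail.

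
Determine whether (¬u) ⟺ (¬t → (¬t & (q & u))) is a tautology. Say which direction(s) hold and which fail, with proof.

(⇒) fails and (⇐) fails.

[⇒] This fails. Under q = F, u = F, t = F, the left side is true but the right side is false.

[⇐] This fails. Under q = T, u = T, t = F, the left side is false but the right side is true.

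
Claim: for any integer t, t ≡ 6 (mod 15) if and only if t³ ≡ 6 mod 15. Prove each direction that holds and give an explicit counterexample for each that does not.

Equivalent; both directions hold.

[⇐] Suppose t³ ≡ 6 (mod 15). The only residue r in {0, …, 14} with r³ ≡ 6 (mod 15) is r = 6, so t ≡ 6 (mod 15).

[⇒] Suppose t ≡ 6 (mod 15). Write t = 15j + 6. Then (15j + 6)³ = 3375j³ + 4050j² + 1620j + 216 = 15(225j³ + 270j² + 108j + 14) + 6, so t³ ≡ 6 (mod 15).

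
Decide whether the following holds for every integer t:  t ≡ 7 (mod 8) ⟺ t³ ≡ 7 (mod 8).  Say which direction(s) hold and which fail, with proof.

Both implications hold.

(⇐) Suppose t³ ≡ 7 (mod 8). The only residue r in {0, …, 7} with r³ ≡ 7 (mod 8) is r = 7, so t ≡ 7 (mod 8).

(⇒) Suppose t ≡ 7 (mod 8). Write t = 8j + 7. Then (8j + 7)³ = 512j³ + 1344j² + 1176j + 343 = 8(64j³ + 168j² + 147j + 42) + 7, so t³ ≡ 7 (mod 8).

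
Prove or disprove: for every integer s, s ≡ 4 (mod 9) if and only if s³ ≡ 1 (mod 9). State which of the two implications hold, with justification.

(⇒) holds; (⇐) fails.

Forward direction. Suppose s ≡ 4 (mod 9). Write s = 9j + 4. Then (9j + 4)³ = 729j³ + 972j² + 432j + 64 = 9(81j³ + 108j² + 48j + 7) + 1, so s³ ≡ 1 (mod 9).

Converse. This fails: take s = 1. Then 1³ = 1 ≡ 1 (mod 9), yet 1 ≡ 1 (mod 9), not 4.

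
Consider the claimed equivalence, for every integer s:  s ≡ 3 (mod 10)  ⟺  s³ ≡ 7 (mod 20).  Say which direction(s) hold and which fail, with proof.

Only the reverse direction holds.

(⇒) This fails: take s = 13. Then 13 ≡ 3 (mod 10), but 13³ = 2197 ≡ 17 (mod 20), not 7.

(⇐) Conversely, the residues r modulo 20 with r³ ≡ 7 (mod 20) are exactly {3}, and each is ≡ 3 (mod 10).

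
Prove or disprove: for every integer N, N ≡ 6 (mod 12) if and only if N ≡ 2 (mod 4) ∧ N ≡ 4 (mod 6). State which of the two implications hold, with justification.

(⇒) This fails: N = 6 gives 6 ≡ 6 (mod 12) but 6 ≡ 0 (mod 6), so the conjunction on the right does not hold.

(⇐) This fails: N = 10 satisfies both congruences on the right (10 ≡ 2 mod 4 and 10 ≡ 4 mod 6) yet 10 ≡ 10 (mod 12), not 6.

Neither implication holds.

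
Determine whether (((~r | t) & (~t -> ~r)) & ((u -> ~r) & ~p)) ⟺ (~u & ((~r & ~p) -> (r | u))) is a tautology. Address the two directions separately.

(→) This fails. Under t = F, u = F, r = F, p = F, the left side is true but the right side is false.

(←) This fails. Under t = F, u = F, r = T, p = F, the left side is false but the right side is true.

Neither implication holds.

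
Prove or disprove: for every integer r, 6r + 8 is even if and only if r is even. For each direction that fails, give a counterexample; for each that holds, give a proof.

Only the reverse direction holds.

(⟹) This fails: take r = 7. Then 6r + 8 = 50, which is even, yet r = 7 is odd, not even.

(⟸) Suppose r is even. Since 6 is even, 6r is even for every r, so 6r + 8 has the same parity as 8, which is even. Hence 6r + 8 is even.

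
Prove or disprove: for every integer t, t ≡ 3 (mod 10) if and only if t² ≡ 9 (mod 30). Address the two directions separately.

Both directions fail.

(⇒) This fails: take t = 13. Then 13 ≡ 3 (mod 10), but 13² = 169 ≡ 19 (mod 30), not 9.

(⇐) This fails: take t = 27. Then 27² = 729 ≡ 9 (mod 30), yet 27 ≡ 7 (mod 10), not 3.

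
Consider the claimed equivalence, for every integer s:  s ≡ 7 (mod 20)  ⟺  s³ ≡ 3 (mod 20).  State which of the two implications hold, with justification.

[⇒] Suppose s ≡ 7 (mod 20). Write s = 20j + 7. Then (20j + 7)³ = 8000j³ + 8400j² + 2940j + 343 = 20(400j³ + 420j² + 147j + 17) + 3, so s³ ≡ 3 (mod 20).

[⇐] Conversely, suppose s³ ≡ 3 (mod 20). The only residue r in {0, …, 19} with r³ ≡ 3 (mod 20) is r = 7, so s ≡ 7 (mod 20).

Both directions hold.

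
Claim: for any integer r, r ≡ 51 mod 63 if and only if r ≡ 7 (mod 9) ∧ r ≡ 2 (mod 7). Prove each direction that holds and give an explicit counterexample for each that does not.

Neither implication holds.

Forward direction. This fails: r = 51 gives 51 ≡ 51 (mod 63) but 51 ≡ 6 (mod 9), so the conjunction on the right does not hold.

Converse. This fails: r = 16 satisfies both congruences on the right (16 ≡ 7 mod 9 and 16 ≡ 2 mod 7) yet 16 ≡ 16 (mod 63), not 51.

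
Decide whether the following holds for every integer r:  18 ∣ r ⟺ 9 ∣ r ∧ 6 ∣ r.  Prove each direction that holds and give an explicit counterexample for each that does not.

(⇐) Suppose 9 ∣ r and 6 ∣ r. Any common multiple of 9 and 6 is a multiple of their lcm; here lcm(9, 6) = 9·6/gcd(9, 6) = 54/3 = 18, so 18 ∣ r.

(⇒) If 18 ∣ r, write r = 18q. Since 18 = 2·9, r = 9·(2q), so 9 ∣ r; and since 18 = 3·6, r = 6·(3q), so 6 ∣ r.

Both directions hold; the statement is true.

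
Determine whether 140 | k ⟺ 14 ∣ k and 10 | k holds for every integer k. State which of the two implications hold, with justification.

(⟹) If 140 ∣ k, write k = 140q. Since 140 = 10·14, k = 14·(10q), so 14 ∣ k; and since 140 = 14·10, k = 10·(14q), so 10 ∣ k.

(⟸) This fails: take k = 70. Both 14 ∣ 70 and 10 ∣ 70, yet 70 is not a multiple of 140 (since 70 = 0·140 + 70), so 140 ∤ 70.

(⇒) holds; (⇐) fails.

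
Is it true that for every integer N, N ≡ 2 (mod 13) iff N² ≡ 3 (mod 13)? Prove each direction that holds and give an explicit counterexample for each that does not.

Neither direction holds.

Forward direction. This fails: take N = 2. Then 2 ≡ 2 (mod 13), but 2² = 4 ≡ 4 (mod 13), not 3.

Converse. This fails: take N = 4. Then 4² = 16 ≡ 3 (mod 13), yet 4 ≡ 4 (mod 13), not 2.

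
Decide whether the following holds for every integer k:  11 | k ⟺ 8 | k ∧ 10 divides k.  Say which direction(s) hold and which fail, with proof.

(⟹) This fails: take k = 11. Certainly 11 ∣ 11, but 8 ∤ 11.

(⟸) This fails: take k = 40. Both 8 ∣ 40 and 10 ∣ 40, yet 40 is not a multiple of 11 (since 40 = 3·11 + 7), so 11 ∤ 40.

Both directions fail.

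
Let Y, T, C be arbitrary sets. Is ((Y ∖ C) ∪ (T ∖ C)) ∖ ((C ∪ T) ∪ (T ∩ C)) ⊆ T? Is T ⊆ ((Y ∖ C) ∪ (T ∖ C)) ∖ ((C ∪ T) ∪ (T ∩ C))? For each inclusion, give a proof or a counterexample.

(⊆) This inclusion fails. Take Y = {1}, T = ∅, C = ∅; then 1 ∈ ((Y ∖ C) ∪ (T ∖ C)) ∖ ((C ∪ T) ∪ (T ∩ C)) but 1 ∉ T.

(⊇) This inclusion fails. Take Y = ∅, T = {1}, C = ∅; then 1 ∈ T but 1 ∉ ((Y ∖ C) ∪ (T ∖ C)) ∖ ((C ∪ T) ∪ (T ∩ C)).

Both inclusions fail.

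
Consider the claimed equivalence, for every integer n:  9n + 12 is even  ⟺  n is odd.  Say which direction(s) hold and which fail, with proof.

Neither implication holds.

Forward direction. This fails: n = 0 gives 9n + 12 = 12, which is even, but 0 is even, not odd.

Converse. This also fails: n = 3 is odd, but 9n + 12 = 39 is odd, not even.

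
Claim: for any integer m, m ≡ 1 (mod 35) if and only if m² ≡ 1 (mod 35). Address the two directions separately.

Not equivalent: only (⇒) holds.

(⟹) Suppose m ≡ 1 (mod 35). Write m = 35j + 1. Then (35j + 1)² = 1225j² + 70j + 1 = 35(35j² + 2j) + 1, so m² ≡ 1 (mod 35).

(⟸) This fails: take m = 6. Then 6² = 36 ≡ 1 (mod 35), yet 6 ≡ 6 (mod 35), not 1.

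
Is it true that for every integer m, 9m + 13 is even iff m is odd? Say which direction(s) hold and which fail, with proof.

Equivalent; both directions hold.

(⇒) Suppose 9m + 13 is even. Since 9 is odd, 9m and m have the same parity, so 9m + 13 ≡ m + 13 (mod 2). As 13 is odd, 9m + 13 is even exactly when m is odd. Thus m is odd.

(⇐) Conversely, suppose m is odd; write m = 2j + 1. Then 9m + 13 = 9·(2j + 1) + 13 = 2·9j + 22, which is even.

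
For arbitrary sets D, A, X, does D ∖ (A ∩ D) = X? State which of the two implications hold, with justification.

(⟹) This inclusion fails. Take D = {1}, A = ∅, X = ∅; then 1 ∈ D ∖ (A ∩ D) but 1 ∉ X.

(⟸) This inclusion fails. Take D = ∅, A = ∅, X = {1}; then 1 ∈ X but 1 ∉ D ∖ (A ∩ D).

Both inclusions fail.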